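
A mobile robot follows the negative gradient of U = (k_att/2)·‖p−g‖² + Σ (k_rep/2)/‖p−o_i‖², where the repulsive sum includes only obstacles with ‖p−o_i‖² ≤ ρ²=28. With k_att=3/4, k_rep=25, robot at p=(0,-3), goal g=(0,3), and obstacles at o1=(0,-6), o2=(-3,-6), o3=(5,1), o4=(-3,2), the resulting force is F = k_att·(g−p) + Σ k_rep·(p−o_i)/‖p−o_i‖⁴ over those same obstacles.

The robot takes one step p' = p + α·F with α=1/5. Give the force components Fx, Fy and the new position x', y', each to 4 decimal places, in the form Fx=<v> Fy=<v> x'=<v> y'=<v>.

Fx=0.2315 Fy=5.6574 x'=0.0463 y'=-1.8685

F_att = 3/4·(g−p) = 3/4·(0,6) = (0.0000,4.5000)
o1: d²=9 ≤ ρ²=28; F_rep = 25·(0,3)/9² = (0.0000,0.9259)
o2: d²=18 ≤ ρ²=28; F_rep = 25·(3,3)/18² = (0.2315,0.2315)
o3: d²=41 > ρ²=28 → inactive
o4: d²=34 > ρ²=28 → inactive
F = F_att + ΣF_rep = (0.2315,5.6574)
p' = p + 1/5·F = (0.0463,-1.8685)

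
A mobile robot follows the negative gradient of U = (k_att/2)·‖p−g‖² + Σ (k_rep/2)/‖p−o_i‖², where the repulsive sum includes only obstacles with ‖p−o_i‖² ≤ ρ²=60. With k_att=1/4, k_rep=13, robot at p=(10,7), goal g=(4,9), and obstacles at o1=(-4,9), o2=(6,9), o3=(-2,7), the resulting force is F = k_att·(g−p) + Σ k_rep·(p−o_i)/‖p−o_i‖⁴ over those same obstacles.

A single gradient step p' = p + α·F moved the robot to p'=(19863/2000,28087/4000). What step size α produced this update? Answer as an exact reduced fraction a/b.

α = 1/20

F_att = 1/4·(g−p) = 1/4·(-6,2) = (-1.5000,0.5000)
o1: d²=200 > ρ²=60 → inactive
o2: d²=20 ≤ ρ²=60; F_rep = 13·(4,-2)/20² = (0.1300,-0.0650)
o3: d²=144 > ρ²=60 → inactive
F = F_att + ΣF_rep = (-1.3700,0.4350)
Δp = p'−p = (-0.0685,0.0217); α = Δx/Fx = (-137/2000) / (-137/100) = 1/20
check: Δy/Fy = (87/4000) / (87/200) = 1/20 ✓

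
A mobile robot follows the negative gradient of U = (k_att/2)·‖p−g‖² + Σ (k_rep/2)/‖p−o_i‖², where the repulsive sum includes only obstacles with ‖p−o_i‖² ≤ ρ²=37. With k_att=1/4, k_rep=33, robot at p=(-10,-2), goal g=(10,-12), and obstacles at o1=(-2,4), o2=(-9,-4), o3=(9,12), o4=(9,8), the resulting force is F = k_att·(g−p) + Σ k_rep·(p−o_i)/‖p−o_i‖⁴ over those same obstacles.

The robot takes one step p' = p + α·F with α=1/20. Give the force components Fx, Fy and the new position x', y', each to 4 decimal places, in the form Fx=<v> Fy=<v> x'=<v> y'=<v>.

Fx=3.6800 Fy=0.1400 x'=-9.8160 y'=-1.9930

F_att = 1/4·(g−p) = 1/4·(20,-10) = (5.0000,-2.5000)
o1: d²=100 > ρ²=37 → inactive
o2: d²=5 ≤ ρ²=37; F_rep = 33·(-1,2)/5² = (-1.3200,2.6400)
o3: d²=557 > ρ²=37 → inactive
o4: d²=461 > ρ²=37 → inactive
F = F_att + ΣF_rep = (3.6800,0.1400)
p' = p + 1/20·F = (-9.8160,-1.9930)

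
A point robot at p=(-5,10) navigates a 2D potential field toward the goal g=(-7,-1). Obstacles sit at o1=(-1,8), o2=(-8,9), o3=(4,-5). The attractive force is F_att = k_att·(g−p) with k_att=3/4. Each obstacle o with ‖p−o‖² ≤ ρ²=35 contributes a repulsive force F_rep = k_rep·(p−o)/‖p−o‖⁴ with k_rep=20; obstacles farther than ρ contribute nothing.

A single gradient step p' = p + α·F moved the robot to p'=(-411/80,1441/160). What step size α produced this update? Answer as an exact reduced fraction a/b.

F_att = 3/4·(g−p) = 3/4·(-2,-11) = (-1.5000,-8.2500)
o1: d²=20 ≤ ρ²=35; F_rep = 20·(-4,2)/20² = (-0.2000,0.1000)
o2: d²=10 ≤ ρ²=35; F_rep = 20·(3,1)/10² = (0.6000,0.2000)
o3: d²=306 > ρ²=35 → inactive
F = F_att + ΣF_rep = (-1.1000,-7.9500)
Δp = p'−p = (-0.1375,-0.9938); α = Δx/Fx = (-11/80) / (-11/10) = 1/8
check: Δy/Fy = (-159/160) / (-159/20) = 1/8 ✓

α = 1/8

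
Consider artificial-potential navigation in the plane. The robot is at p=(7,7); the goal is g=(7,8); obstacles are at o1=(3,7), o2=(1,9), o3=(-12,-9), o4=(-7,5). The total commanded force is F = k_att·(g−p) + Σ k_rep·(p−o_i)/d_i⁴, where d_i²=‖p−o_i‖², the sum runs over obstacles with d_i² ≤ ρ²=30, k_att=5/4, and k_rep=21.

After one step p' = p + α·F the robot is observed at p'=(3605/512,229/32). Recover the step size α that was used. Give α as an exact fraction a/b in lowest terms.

α = 1/8

F_att = 5/4·(g−p) = 5/4·(0,1) = (0.0000,1.2500)
o1: d²=16 ≤ ρ²=30; F_rep = 21·(4,0)/16² = (0.3281,0.0000)
o2: d²=40 > ρ²=30 → inactive
o3: d²=617 > ρ²=30 → inactive
o4: d²=200 > ρ²=30 → inactive
F = F_att + ΣF_rep = (0.3281,1.2500)
Δp = p'−p = (0.0410,0.1562); α = Δx/Fx = (21/512) / (21/64) = 1/8
check: Δy/Fy = (5/32) / (5/4) = 1/8 ✓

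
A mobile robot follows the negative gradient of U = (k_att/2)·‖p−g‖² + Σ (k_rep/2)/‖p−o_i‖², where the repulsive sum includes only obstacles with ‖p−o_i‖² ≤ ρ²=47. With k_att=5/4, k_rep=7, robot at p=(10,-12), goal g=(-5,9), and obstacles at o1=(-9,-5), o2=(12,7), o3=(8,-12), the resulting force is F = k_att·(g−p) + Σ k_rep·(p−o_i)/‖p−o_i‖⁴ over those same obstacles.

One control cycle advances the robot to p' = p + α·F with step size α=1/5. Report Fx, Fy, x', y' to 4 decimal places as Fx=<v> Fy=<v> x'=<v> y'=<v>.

Fx=-17.8750 Fy=26.2500 x'=6.4250 y'=-6.7500

F_att = 5/4·(g−p) = 5/4·(-15,21) = (-18.7500,26.2500)
o1: d²=410 > ρ²=47 → inactive
o2: d²=365 > ρ²=47 → inactive
o3: d²=4 ≤ ρ²=47; F_rep = 7·(2,0)/4² = (0.8750,0.0000)
F = F_att + ΣF_rep = (-17.8750,26.2500)
p' = p + 1/5·F = (6.4250,-6.7500)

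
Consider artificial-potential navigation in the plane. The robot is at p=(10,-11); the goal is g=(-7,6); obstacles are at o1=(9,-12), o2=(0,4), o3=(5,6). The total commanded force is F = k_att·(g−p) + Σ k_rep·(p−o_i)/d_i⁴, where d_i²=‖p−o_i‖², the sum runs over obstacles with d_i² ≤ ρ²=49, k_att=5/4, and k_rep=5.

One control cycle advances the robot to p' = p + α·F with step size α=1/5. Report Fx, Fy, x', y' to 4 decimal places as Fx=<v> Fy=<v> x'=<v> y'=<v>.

Fx=-20.0000 Fy=22.5000 x'=6.0000 y'=-6.5000

F_att = 5/4·(g−p) = 5/4·(-17,17) = (-21.2500,21.2500)
o1: d²=2 ≤ ρ²=49; F_rep = 5·(1,1)/2² = (1.2500,1.2500)
o2: d²=325 > ρ²=49 → inactive
o3: d²=314 > ρ²=49 → inactive
F = F_att + ΣF_rep = (-20.0000,22.5000)
p' = p + 1/5·F = (6.0000,-6.5000)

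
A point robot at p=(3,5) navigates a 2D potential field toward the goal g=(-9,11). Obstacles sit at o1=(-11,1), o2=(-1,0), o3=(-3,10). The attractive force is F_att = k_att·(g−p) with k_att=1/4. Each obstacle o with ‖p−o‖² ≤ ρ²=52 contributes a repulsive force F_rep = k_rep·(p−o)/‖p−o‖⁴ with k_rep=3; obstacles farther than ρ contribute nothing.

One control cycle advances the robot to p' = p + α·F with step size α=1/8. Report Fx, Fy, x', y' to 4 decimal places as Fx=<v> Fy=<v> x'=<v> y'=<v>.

Fx=-2.9929 Fy=1.5089 x'=2.6259 y'=5.1886

F_att = 1/4·(g−p) = 1/4·(-12,6) = (-3.0000,1.5000)
o1: d²=212 > ρ²=52 → inactive
o2: d²=41 ≤ ρ²=52; F_rep = 3·(4,5)/41² = (0.0071,0.0089)
o3: d²=61 > ρ²=52 → inactive
F = F_att + ΣF_rep = (-2.9929,1.5089)
p' = p + 1/8·F = (2.6259,5.1886)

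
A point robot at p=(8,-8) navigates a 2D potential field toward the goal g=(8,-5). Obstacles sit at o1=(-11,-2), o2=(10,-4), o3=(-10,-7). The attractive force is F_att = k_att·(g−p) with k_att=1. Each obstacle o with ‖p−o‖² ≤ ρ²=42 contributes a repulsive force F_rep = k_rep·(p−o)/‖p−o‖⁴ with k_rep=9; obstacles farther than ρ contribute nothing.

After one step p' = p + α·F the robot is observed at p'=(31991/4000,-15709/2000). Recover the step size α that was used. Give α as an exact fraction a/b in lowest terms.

α = 1/20

F_att = 1·(g−p) = 1·(0,3) = (0.0000,3.0000)
o1: d²=397 > ρ²=42 → inactive
o2: d²=20 ≤ ρ²=42; F_rep = 9·(-2,-4)/20² = (-0.0450,-0.0900)
o3: d²=325 > ρ²=42 → inactive
F = F_att + ΣF_rep = (-0.0450,2.9100)
Δp = p'−p = (-0.0022,0.1455); α = Δx/Fx = (-9/4000) / (-9/200) = 1/20
check: Δy/Fy = (291/2000) / (291/100) = 1/20 ✓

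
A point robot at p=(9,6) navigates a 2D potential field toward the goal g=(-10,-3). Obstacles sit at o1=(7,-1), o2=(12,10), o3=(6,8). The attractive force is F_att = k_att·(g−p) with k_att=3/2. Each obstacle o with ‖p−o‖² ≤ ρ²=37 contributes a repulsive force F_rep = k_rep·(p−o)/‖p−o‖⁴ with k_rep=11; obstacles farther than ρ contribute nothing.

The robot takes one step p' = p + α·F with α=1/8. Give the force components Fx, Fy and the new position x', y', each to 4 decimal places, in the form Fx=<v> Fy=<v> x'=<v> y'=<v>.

Fx=-28.3575 Fy=-13.7006 x'=5.4553 y'=4.2874

F_att = 3/2·(g−p) = 3/2·(-19,-9) = (-28.5000,-13.5000)
o1: d²=53 > ρ²=37 → inactive
o2: d²=25 ≤ ρ²=37; F_rep = 11·(-3,-4)/25² = (-0.0528,-0.0704)
o3: d²=13 ≤ ρ²=37; F_rep = 11·(3,-2)/13² = (0.1953,-0.1302)
F = F_att + ΣF_rep = (-28.3575,-13.7006)
p' = p + 1/8·F = (5.4553,4.2874)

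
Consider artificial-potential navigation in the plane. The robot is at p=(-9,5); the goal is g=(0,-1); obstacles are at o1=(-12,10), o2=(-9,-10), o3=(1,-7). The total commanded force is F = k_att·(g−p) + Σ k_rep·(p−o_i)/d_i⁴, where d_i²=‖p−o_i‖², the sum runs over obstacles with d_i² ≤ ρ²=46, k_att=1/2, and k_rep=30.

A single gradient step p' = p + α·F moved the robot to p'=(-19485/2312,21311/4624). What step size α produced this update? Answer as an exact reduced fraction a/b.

F_att = 1/2·(g−p) = 1/2·(9,-6) = (4.5000,-3.0000)
o1: d²=34 ≤ ρ²=46; F_rep = 30·(3,-5)/34² = (0.0779,-0.1298)
o2: d²=225 > ρ²=46 → inactive
o3: d²=244 > ρ²=46 → inactive
F = F_att + ΣF_rep = (4.5779,-3.1298)
Δp = p'−p = (0.5722,-0.3912); α = Δx/Fx = (1323/2312) / (1323/289) = 1/8
check: Δy/Fy = (-1809/4624) / (-1809/578) = 1/8 ✓

α = 1/8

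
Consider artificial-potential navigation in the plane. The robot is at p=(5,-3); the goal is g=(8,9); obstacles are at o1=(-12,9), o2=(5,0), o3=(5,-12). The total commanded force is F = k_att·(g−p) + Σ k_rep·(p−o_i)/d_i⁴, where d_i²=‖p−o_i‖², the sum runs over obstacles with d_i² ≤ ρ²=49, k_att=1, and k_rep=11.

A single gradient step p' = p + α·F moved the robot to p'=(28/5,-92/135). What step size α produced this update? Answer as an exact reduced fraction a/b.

F_att = 1·(g−p) = 1·(3,12) = (3.0000,12.0000)
o1: d²=433 > ρ²=49 → inactive
o2: d²=9 ≤ ρ²=49; F_rep = 11·(0,-3)/9² = (0.0000,-0.4074)
o3: d²=81 > ρ²=49 → inactive
F = F_att + ΣF_rep = (3.0000,11.5926)
Δp = p'−p = (0.6000,2.3185); α = Δx/Fx = (3/5) / (3) = 1/5
check: Δy/Fy = (313/135) / (313/27) = 1/5 ✓

α = 1/5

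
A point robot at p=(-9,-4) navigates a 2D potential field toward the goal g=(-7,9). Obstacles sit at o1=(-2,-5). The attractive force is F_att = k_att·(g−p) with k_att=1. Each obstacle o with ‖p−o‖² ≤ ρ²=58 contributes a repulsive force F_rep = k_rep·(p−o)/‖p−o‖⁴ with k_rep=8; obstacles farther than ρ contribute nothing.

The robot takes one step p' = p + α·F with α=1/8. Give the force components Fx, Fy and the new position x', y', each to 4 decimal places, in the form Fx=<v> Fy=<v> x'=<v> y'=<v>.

Fx=1.9776 Fy=13.0032 x'=-8.7528 y'=-2.3746

F_att = 1·(g−p) = 1·(2,13) = (2.0000,13.0000)
o1: d²=50 ≤ ρ²=58; F_rep = 8·(-7,1)/50² = (-0.0224,0.0032)
F = F_att + ΣF_rep = (1.9776,13.0032)
p' = p + 1/8·F = (-8.7528,-2.3746)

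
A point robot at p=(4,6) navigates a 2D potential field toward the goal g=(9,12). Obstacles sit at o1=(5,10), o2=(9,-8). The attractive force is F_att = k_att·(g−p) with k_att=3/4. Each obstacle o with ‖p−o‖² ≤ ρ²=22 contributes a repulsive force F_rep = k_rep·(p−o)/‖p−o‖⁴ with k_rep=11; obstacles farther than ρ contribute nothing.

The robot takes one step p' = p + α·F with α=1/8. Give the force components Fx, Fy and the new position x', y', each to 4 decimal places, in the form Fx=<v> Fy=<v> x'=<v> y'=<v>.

Fx=3.7119 Fy=4.3478 x'=4.4640 y'=6.5435

F_att = 3/4·(g−p) = 3/4·(5,6) = (3.7500,4.5000)
o1: d²=17 ≤ ρ²=22; F_rep = 11·(-1,-4)/17² = (-0.0381,-0.1522)
o2: d²=221 > ρ²=22 → inactive
F = F_att + ΣF_rep = (3.7119,4.3478)
p' = p + 1/8·F = (4.4640,6.5435)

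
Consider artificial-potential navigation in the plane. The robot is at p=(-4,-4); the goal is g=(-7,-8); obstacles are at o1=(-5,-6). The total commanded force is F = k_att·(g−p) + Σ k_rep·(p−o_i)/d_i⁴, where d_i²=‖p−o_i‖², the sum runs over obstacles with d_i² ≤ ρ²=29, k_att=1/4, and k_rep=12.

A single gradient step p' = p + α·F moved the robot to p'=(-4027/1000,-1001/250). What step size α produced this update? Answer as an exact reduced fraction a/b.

F_att = 1/4·(g−p) = 1/4·(-3,-4) = (-0.7500,-1.0000)
o1: d²=5 ≤ ρ²=29; F_rep = 12·(1,2)/5² = (0.4800,0.9600)
F = F_att + ΣF_rep = (-0.2700,-0.0400)
Δp = p'−p = (-0.0270,-0.0040); α = Δx/Fx = (-27/1000) / (-27/100) = 1/10
check: Δy/Fy = (-1/250) / (-1/25) = 1/10 ✓

α = 1/10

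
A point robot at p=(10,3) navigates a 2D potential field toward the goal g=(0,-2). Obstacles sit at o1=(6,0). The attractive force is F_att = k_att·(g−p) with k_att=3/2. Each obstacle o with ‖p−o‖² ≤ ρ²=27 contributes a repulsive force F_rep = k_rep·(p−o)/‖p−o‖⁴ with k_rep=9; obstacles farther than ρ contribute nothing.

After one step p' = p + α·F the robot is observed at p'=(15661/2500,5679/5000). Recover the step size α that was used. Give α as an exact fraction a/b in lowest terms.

α = 1/4

F_att = 3/2·(g−p) = 3/2·(-10,-5) = (-15.0000,-7.5000)
o1: d²=25 ≤ ρ²=27; F_rep = 9·(4,3)/25² = (0.0576,0.0432)
F = F_att + ΣF_rep = (-14.9424,-7.4568)
Δp = p'−p = (-3.7356,-1.8642); α = Δx/Fx = (-9339/2500) / (-9339/625) = 1/4
check: Δy/Fy = (-9321/5000) / (-9321/1250) = 1/4 ✓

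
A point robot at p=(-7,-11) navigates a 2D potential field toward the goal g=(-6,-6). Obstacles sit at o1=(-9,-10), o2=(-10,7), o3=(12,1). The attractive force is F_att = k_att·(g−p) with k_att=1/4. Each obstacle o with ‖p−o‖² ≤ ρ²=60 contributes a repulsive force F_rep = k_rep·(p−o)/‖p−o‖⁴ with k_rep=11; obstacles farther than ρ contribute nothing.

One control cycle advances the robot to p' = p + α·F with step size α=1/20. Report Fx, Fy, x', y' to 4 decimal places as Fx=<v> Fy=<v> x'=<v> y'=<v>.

F_att = 1/4·(g−p) = 1/4·(1,5) = (0.2500,1.2500)
o1: d²=5 ≤ ρ²=60; F_rep = 11·(2,-1)/5² = (0.8800,-0.4400)
o2: d²=333 > ρ²=60 → inactive
o3: d²=505 > ρ²=60 → inactive
F = F_att + ΣF_rep = (1.1300,0.8100)
p' = p + 1/20·F = (-6.9435,-10.9595)

Fx=1.1300 Fy=0.8100 x'=-6.9435 y'=-10.9595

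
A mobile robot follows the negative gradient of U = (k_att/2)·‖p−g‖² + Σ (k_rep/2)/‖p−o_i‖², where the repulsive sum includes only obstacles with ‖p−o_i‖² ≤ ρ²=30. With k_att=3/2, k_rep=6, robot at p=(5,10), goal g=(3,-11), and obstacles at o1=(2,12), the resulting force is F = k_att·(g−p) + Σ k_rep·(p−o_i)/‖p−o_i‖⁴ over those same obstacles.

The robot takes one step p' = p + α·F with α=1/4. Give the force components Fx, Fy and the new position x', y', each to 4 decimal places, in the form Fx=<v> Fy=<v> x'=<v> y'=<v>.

Fx=-2.8935 Fy=-31.5710 x'=4.2766 y'=2.1072

F_att = 3/2·(g−p) = 3/2·(-2,-21) = (-3.0000,-31.5000)
o1: d²=13 ≤ ρ²=30; F_rep = 6·(3,-2)/13² = (0.1065,-0.0710)
F = F_att + ΣF_rep = (-2.8935,-31.5710)
p' = p + 1/4·F = (4.2766,2.1072)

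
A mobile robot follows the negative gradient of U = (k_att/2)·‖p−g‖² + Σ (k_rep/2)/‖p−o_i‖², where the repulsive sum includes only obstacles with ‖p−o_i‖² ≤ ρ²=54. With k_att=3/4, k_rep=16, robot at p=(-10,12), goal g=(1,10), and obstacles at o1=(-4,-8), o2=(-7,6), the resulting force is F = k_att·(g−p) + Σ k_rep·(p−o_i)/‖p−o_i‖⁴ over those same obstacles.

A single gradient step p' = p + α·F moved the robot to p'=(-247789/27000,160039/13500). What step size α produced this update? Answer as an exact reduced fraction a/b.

F_att = 3/4·(g−p) = 3/4·(11,-2) = (8.2500,-1.5000)
o1: d²=436 > ρ²=54 → inactive
o2: d²=45 ≤ ρ²=54; F_rep = 16·(-3,6)/45² = (-0.0237,0.0474)
F = F_att + ΣF_rep = (8.2263,-1.4526)
Δp = p'−p = (0.8226,-0.1453); α = Δx/Fx = (22211/27000) / (22211/2700) = 1/10
check: Δy/Fy = (-1961/13500) / (-1961/1350) = 1/10 ✓

α = 1/10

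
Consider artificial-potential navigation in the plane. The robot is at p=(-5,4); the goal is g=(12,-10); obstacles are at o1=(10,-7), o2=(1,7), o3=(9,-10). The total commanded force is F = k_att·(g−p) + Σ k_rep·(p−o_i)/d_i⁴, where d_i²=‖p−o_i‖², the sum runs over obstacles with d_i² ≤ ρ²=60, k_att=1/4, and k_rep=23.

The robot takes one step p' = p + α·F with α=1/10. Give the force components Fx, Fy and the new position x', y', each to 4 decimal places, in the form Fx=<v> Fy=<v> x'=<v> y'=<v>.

F_att = 1/4·(g−p) = 1/4·(17,-14) = (4.2500,-3.5000)
o1: d²=346 > ρ²=60 → inactive
o2: d²=45 ≤ ρ²=60; F_rep = 23·(-6,-3)/45² = (-0.0681,-0.0341)
o3: d²=392 > ρ²=60 → inactive
F = F_att + ΣF_rep = (4.1819,-3.5341)
p' = p + 1/10·F = (-4.5818,3.6466)

Fx=4.1819 Fy=-3.5341 x'=-4.5818 y'=3.6466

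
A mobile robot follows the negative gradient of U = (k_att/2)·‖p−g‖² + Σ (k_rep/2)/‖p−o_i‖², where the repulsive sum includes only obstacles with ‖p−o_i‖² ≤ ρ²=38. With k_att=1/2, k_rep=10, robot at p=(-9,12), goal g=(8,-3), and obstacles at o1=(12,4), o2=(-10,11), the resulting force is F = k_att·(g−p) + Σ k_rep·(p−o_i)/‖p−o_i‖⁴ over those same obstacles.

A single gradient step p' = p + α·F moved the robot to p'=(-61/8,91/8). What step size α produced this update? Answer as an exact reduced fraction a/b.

F_att = 1/2·(g−p) = 1/2·(17,-15) = (8.5000,-7.5000)
o1: d²=505 > ρ²=38 → inactive
o2: d²=2 ≤ ρ²=38; F_rep = 10·(1,1)/2² = (2.5000,2.5000)
F = F_att + ΣF_rep = (11.0000,-5.0000)
Δp = p'−p = (1.3750,-0.6250); α = Δx/Fx = (11/8) / (11) = 1/8
check: Δy/Fy = (-5/8) / (-5) = 1/8 ✓

α = 1/8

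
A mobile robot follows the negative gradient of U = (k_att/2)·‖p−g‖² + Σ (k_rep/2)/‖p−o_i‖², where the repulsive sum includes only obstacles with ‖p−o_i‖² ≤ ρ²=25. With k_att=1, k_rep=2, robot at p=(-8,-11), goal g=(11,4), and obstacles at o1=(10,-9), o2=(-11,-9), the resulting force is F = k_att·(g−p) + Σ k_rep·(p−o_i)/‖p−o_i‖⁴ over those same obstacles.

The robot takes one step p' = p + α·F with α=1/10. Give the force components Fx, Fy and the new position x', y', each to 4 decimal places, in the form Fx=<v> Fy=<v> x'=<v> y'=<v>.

F_att = 1·(g−p) = 1·(19,15) = (19.0000,15.0000)
o1: d²=328 > ρ²=25 → inactive
o2: d²=13 ≤ ρ²=25; F_rep = 2·(3,-2)/13² = (0.0355,-0.0237)
F = F_att + ΣF_rep = (19.0355,14.9763)
p' = p + 1/10·F = (-6.0964,-9.5024)

Fx=19.0355 Fy=14.9763 x'=-6.0964 y'=-9.5024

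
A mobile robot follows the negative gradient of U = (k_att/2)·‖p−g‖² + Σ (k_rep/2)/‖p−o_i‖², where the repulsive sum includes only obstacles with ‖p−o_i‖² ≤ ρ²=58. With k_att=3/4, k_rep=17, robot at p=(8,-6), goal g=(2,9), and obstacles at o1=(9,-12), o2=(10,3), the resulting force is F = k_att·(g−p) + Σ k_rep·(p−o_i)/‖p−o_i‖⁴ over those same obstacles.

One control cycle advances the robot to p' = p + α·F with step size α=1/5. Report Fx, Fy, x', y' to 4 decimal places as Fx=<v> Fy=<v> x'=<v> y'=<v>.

F_att = 3/4·(g−p) = 3/4·(-6,15) = (-4.5000,11.2500)
o1: d²=37 ≤ ρ²=58; F_rep = 17·(-1,6)/37² = (-0.0124,0.0745)
o2: d²=85 > ρ²=58 → inactive
F = F_att + ΣF_rep = (-4.5124,11.3245)
p' = p + 1/5·F = (7.0975,-3.7351)

Fx=-4.5124 Fy=11.3245 x'=7.0975 y'=-3.7351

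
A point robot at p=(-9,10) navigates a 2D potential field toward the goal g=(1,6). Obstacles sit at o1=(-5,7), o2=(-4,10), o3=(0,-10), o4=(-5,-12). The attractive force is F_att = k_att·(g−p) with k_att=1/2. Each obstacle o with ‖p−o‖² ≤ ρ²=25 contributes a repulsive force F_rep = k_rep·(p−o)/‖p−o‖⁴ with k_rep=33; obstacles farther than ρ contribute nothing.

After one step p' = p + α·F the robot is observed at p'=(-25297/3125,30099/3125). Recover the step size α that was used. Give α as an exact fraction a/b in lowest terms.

α = 1/5

F_att = 1/2·(g−p) = 1/2·(10,-4) = (5.0000,-2.0000)
o1: d²=25 ≤ ρ²=25; F_rep = 33·(-4,3)/25² = (-0.2112,0.1584)
o2: d²=25 ≤ ρ²=25; F_rep = 33·(-5,0)/25² = (-0.2640,0.0000)
o3: d²=481 > ρ²=25 → inactive
o4: d²=500 > ρ²=25 → inactive
F = F_att + ΣF_rep = (4.5248,-1.8416)
Δp = p'−p = (0.9050,-0.3683); α = Δx/Fx = (2828/3125) / (2828/625) = 1/5
check: Δy/Fy = (-1151/3125) / (-1151/625) = 1/5 ✓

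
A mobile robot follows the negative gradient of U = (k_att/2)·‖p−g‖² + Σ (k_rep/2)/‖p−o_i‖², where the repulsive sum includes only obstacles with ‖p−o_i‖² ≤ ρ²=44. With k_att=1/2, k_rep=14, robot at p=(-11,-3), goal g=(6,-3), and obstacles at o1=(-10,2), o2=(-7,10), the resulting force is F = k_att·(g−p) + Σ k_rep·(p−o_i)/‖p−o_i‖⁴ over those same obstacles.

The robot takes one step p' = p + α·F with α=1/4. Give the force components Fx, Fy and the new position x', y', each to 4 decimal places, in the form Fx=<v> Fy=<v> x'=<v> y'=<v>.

Fx=8.4793 Fy=-0.1036 x'=-8.8802 y'=-3.0259

F_att = 1/2·(g−p) = 1/2·(17,0) = (8.5000,0.0000)
o1: d²=26 ≤ ρ²=44; F_rep = 14·(-1,-5)/26² = (-0.0207,-0.1036)
o2: d²=185 > ρ²=44 → inactive
F = F_att + ΣF_rep = (8.4793,-0.1036)
p' = p + 1/4·F = (-8.8802,-3.0259)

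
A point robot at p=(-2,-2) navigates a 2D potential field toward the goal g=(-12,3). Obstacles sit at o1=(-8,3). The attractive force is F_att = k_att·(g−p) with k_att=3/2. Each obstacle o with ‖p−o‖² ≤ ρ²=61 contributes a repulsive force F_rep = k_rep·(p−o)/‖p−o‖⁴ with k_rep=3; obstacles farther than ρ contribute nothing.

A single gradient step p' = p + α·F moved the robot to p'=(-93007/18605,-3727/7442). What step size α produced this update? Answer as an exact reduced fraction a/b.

α = 1/5

F_att = 3/2·(g−p) = 3/2·(-10,5) = (-15.0000,7.5000)
o1: d²=61 ≤ ρ²=61; F_rep = 3·(6,-5)/61² = (0.0048,-0.0040)
F = F_att + ΣF_rep = (-14.9952,7.4960)
Δp = p'−p = (-2.9990,1.4992); α = Δx/Fx = (-55797/18605) / (-55797/3721) = 1/5
check: Δy/Fy = (11157/7442) / (55785/7442) = 1/5 ✓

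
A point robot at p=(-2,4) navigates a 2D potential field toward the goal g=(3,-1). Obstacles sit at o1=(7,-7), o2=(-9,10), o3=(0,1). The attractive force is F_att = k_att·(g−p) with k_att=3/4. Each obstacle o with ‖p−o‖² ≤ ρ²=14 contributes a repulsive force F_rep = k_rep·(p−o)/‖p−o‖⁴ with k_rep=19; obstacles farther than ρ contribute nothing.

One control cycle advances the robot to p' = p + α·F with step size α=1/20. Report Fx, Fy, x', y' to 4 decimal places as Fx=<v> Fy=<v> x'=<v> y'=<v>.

Fx=3.5251 Fy=-3.4127 x'=-1.8237 y'=3.8294

F_att = 3/4·(g−p) = 3/4·(5,-5) = (3.7500,-3.7500)
o1: d²=202 > ρ²=14 → inactive
o2: d²=85 > ρ²=14 → inactive
o3: d²=13 ≤ ρ²=14; F_rep = 19·(-2,3)/13² = (-0.2249,0.3373)
F = F_att + ΣF_rep = (3.5251,-3.4127)
p' = p + 1/20·F = (-1.8237,3.8294)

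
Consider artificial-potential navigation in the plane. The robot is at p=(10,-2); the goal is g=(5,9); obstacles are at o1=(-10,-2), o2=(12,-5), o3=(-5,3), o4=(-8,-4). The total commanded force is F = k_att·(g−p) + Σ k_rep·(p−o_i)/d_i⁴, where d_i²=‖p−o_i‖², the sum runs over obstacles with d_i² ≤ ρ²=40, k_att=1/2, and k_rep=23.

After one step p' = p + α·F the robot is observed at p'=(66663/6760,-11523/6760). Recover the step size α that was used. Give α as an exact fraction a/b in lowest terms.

α = 1/20

F_att = 1/2·(g−p) = 1/2·(-5,11) = (-2.5000,5.5000)
o1: d²=400 > ρ²=40 → inactive
o2: d²=13 ≤ ρ²=40; F_rep = 23·(-2,3)/13² = (-0.2722,0.4083)
o3: d²=250 > ρ²=40 → inactive
o4: d²=328 > ρ²=40 → inactive
F = F_att + ΣF_rep = (-2.7722,5.9083)
Δp = p'−p = (-0.1386,0.2954); α = Δx/Fx = (-937/6760) / (-937/338) = 1/20
check: Δy/Fy = (1997/6760) / (1997/338) = 1/20 ✓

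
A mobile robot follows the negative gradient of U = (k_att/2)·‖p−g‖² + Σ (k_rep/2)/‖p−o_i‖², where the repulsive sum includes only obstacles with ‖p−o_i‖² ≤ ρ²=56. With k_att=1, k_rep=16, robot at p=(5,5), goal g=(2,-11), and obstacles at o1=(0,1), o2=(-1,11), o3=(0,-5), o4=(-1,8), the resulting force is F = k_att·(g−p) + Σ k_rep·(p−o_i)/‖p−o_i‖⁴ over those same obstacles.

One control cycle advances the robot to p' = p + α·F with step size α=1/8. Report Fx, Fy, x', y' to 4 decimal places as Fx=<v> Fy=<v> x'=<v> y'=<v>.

F_att = 1·(g−p) = 1·(-3,-16) = (-3.0000,-16.0000)
o1: d²=41 ≤ ρ²=56; F_rep = 16·(5,4)/41² = (0.0476,0.0381)
o2: d²=72 > ρ²=56 → inactive
o3: d²=125 > ρ²=56 → inactive
o4: d²=45 ≤ ρ²=56; F_rep = 16·(6,-3)/45² = (0.0474,-0.0237)
F = F_att + ΣF_rep = (-2.9050,-15.9856)
p' = p + 1/8·F = (4.6369,3.0018)

Fx=-2.9050 Fy=-15.9856 x'=4.6369 y'=3.0018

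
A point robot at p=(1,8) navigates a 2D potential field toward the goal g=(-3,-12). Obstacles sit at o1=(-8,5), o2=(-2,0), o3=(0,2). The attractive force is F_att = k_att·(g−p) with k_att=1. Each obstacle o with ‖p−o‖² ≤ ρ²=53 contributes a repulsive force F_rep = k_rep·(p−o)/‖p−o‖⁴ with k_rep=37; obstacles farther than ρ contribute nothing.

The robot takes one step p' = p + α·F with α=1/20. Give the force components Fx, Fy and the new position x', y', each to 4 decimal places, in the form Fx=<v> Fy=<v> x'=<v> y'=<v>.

Fx=-3.9730 Fy=-19.8378 x'=0.8014 y'=7.0081

F_att = 1·(g−p) = 1·(-4,-20) = (-4.0000,-20.0000)
o1: d²=90 > ρ²=53 → inactive
o2: d²=73 > ρ²=53 → inactive
o3: d²=37 ≤ ρ²=53; F_rep = 37·(1,6)/37² = (0.0270,0.1622)
F = F_att + ΣF_rep = (-3.9730,-19.8378)
p' = p + 1/20·F = (0.8014,7.0081)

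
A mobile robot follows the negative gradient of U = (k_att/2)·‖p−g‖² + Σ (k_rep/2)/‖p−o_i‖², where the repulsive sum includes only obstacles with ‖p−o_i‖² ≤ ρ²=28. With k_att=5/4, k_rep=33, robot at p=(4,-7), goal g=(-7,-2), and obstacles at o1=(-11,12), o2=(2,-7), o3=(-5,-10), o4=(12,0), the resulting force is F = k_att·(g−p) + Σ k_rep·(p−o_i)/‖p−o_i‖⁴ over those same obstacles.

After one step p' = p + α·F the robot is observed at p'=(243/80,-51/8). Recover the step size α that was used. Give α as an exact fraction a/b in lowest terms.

F_att = 5/4·(g−p) = 5/4·(-11,5) = (-13.7500,6.2500)
o1: d²=586 > ρ²=28 → inactive
o2: d²=4 ≤ ρ²=28; F_rep = 33·(2,0)/4² = (4.1250,0.0000)
o3: d²=90 > ρ²=28 → inactive
o4: d²=113 > ρ²=28 → inactive
F = F_att + ΣF_rep = (-9.6250,6.2500)
Δp = p'−p = (-0.9625,0.6250); α = Δx/Fx = (-77/80) / (-77/8) = 1/10
check: Δy/Fy = (5/8) / (25/4) = 1/10 ✓

α = 1/10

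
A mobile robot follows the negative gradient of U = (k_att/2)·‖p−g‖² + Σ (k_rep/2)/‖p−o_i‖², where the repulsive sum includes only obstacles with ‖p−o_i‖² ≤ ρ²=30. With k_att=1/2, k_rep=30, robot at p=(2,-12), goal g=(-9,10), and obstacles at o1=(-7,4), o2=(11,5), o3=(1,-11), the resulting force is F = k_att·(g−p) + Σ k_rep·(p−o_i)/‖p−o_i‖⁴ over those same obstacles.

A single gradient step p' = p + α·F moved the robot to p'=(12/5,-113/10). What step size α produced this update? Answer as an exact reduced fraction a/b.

F_att = 1/2·(g−p) = 1/2·(-11,22) = (-5.5000,11.0000)
o1: d²=337 > ρ²=30 → inactive
o2: d²=370 > ρ²=30 → inactive
o3: d²=2 ≤ ρ²=30; F_rep = 30·(1,-1)/2² = (7.5000,-7.5000)
F = F_att + ΣF_rep = (2.0000,3.5000)
Δp = p'−p = (0.4000,0.7000); α = Δx/Fx = (2/5) / (2) = 1/5
check: Δy/Fy = (7/10) / (7/2) = 1/5 ✓

α = 1/5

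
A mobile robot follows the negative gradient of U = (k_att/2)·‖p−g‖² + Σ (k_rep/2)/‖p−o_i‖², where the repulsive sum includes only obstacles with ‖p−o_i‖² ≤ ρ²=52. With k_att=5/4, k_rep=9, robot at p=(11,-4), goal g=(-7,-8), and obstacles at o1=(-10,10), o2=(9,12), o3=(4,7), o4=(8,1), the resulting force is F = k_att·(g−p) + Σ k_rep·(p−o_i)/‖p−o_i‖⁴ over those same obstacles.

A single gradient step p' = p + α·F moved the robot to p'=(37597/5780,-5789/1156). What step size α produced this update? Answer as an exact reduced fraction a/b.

F_att = 5/4·(g−p) = 5/4·(-18,-4) = (-22.5000,-5.0000)
o1: d²=637 > ρ²=52 → inactive
o2: d²=260 > ρ²=52 → inactive
o3: d²=170 > ρ²=52 → inactive
o4: d²=34 ≤ ρ²=52; F_rep = 9·(3,-5)/34² = (0.0234,-0.0389)
F = F_att + ΣF_rep = (-22.4766,-5.0389)
Δp = p'−p = (-4.4953,-1.0078); α = Δx/Fx = (-25983/5780) / (-25983/1156) = 1/5
check: Δy/Fy = (-1165/1156) / (-5825/1156) = 1/5 ✓

α = 1/5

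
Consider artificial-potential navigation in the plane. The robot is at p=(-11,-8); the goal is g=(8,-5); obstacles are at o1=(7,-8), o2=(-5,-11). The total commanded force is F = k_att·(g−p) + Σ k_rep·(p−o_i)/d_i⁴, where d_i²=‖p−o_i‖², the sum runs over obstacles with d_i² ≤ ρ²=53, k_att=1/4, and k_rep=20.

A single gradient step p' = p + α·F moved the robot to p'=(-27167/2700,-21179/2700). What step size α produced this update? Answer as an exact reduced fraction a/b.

α = 1/5

F_att = 1/4·(g−p) = 1/4·(19,3) = (4.7500,0.7500)
o1: d²=324 > ρ²=53 → inactive
o2: d²=45 ≤ ρ²=53; F_rep = 20·(-6,3)/45² = (-0.0593,0.0296)
F = F_att + ΣF_rep = (4.6907,0.7796)
Δp = p'−p = (0.9381,0.1559); α = Δx/Fx = (2533/2700) / (2533/540) = 1/5
check: Δy/Fy = (421/2700) / (421/540) = 1/5 ✓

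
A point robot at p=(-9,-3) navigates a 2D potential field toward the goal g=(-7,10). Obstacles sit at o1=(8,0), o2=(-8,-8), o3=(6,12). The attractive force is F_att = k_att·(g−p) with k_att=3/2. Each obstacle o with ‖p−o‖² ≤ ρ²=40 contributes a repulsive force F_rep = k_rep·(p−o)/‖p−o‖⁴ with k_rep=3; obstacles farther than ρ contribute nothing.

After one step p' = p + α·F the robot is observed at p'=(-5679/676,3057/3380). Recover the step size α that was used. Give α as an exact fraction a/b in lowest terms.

F_att = 3/2·(g−p) = 3/2·(2,13) = (3.0000,19.5000)
o1: d²=298 > ρ²=40 → inactive
o2: d²=26 ≤ ρ²=40; F_rep = 3·(-1,5)/26² = (-0.0044,0.0222)
o3: d²=450 > ρ²=40 → inactive
F = F_att + ΣF_rep = (2.9956,19.5222)
Δp = p'−p = (0.5991,3.9044); α = Δx/Fx = (405/676) / (2025/676) = 1/5
check: Δy/Fy = (13197/3380) / (13197/676) = 1/5 ✓

α = 1/5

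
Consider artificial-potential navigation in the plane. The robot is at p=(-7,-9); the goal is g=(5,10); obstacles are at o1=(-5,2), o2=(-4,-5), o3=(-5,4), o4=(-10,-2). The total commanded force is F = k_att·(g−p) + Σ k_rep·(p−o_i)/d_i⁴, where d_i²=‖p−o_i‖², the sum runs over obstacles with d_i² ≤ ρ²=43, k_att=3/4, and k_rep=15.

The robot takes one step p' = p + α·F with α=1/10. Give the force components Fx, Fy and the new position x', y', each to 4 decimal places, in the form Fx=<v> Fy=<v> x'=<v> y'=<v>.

Fx=8.9280 Fy=14.1540 x'=-6.1072 y'=-7.5846

F_att = 3/4·(g−p) = 3/4·(12,19) = (9.0000,14.2500)
o1: d²=125 > ρ²=43 → inactive
o2: d²=25 ≤ ρ²=43; F_rep = 15·(-3,-4)/25² = (-0.0720,-0.0960)
o3: d²=173 > ρ²=43 → inactive
o4: d²=58 > ρ²=43 → inactive
F = F_att + ΣF_rep = (8.9280,14.1540)
p' = p + 1/10·F = (-6.1072,-7.5846)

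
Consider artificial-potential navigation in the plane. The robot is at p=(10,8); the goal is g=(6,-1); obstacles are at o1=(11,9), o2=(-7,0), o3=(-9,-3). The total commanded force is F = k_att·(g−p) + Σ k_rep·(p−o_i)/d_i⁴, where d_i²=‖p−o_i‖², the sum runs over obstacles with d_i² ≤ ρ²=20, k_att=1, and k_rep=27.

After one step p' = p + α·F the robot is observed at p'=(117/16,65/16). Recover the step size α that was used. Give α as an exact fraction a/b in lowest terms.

F_att = 1·(g−p) = 1·(-4,-9) = (-4.0000,-9.0000)
o1: d²=2 ≤ ρ²=20; F_rep = 27·(-1,-1)/2² = (-6.7500,-6.7500)
o2: d²=353 > ρ²=20 → inactive
o3: d²=482 > ρ²=20 → inactive
F = F_att + ΣF_rep = (-10.7500,-15.7500)
Δp = p'−p = (-2.6875,-3.9375); α = Δx/Fx = (-43/16) / (-43/4) = 1/4
check: Δy/Fy = (-63/16) / (-63/4) = 1/4 ✓

α = 1/4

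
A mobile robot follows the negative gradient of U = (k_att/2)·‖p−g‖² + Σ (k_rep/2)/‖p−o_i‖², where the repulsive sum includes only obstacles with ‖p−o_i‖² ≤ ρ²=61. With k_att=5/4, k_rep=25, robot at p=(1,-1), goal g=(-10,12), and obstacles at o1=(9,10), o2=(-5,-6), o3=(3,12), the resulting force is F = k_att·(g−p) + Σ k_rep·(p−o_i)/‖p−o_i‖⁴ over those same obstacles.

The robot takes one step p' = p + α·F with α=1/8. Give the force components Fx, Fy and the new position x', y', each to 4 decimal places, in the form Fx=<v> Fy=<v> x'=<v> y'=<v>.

F_att = 5/4·(g−p) = 5/4·(-11,13) = (-13.7500,16.2500)
o1: d²=185 > ρ²=61 → inactive
o2: d²=61 ≤ ρ²=61; F_rep = 25·(6,5)/61² = (0.0403,0.0336)
o3: d²=173 > ρ²=61 → inactive
F = F_att + ΣF_rep = (-13.7097,16.2836)
p' = p + 1/8·F = (-0.7137,1.0354)

Fx=-13.7097 Fy=16.2836 x'=-0.7137 y'=1.0354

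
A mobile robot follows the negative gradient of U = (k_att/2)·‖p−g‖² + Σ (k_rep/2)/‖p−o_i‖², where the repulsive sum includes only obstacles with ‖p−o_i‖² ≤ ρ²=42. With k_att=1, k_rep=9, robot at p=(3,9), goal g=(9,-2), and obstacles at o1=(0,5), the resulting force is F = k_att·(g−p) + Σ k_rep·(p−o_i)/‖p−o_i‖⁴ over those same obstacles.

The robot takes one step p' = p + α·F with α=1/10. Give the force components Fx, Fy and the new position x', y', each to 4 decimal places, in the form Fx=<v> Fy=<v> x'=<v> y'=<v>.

Fx=6.0432 Fy=-10.9424 x'=3.6043 y'=7.9058

F_att = 1·(g−p) = 1·(6,-11) = (6.0000,-11.0000)
o1: d²=25 ≤ ρ²=42; F_rep = 9·(3,4)/25² = (0.0432,0.0576)
F = F_att + ΣF_rep = (6.0432,-10.9424)
p' = p + 1/10·F = (3.6043,7.9058)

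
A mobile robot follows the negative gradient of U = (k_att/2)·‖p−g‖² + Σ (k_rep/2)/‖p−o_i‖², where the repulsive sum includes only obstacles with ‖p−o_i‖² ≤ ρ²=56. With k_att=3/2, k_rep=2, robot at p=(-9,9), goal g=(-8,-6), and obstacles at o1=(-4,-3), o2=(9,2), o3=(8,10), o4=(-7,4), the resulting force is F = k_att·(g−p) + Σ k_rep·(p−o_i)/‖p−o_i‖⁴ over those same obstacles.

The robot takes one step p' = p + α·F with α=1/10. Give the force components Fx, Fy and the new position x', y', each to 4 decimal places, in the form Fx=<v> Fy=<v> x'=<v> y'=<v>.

F_att = 3/2·(g−p) = 3/2·(1,-15) = (1.5000,-22.5000)
o1: d²=169 > ρ²=56 → inactive
o2: d²=373 > ρ²=56 → inactive
o3: d²=290 > ρ²=56 → inactive
o4: d²=29 ≤ ρ²=56; F_rep = 2·(-2,5)/29² = (-0.0048,0.0119)
F = F_att + ΣF_rep = (1.4952,-22.4881)
p' = p + 1/10·F = (-8.8505,6.7512)

Fx=1.4952 Fy=-22.4881 x'=-8.8505 y'=6.7512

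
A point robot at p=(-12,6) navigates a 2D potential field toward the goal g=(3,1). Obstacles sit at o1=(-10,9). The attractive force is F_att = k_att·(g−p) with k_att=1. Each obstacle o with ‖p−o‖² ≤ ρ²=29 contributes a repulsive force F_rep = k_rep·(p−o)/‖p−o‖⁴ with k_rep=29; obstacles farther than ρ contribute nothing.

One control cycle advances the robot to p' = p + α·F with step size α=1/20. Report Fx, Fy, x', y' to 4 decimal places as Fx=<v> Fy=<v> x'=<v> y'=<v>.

F_att = 1·(g−p) = 1·(15,-5) = (15.0000,-5.0000)
o1: d²=13 ≤ ρ²=29; F_rep = 29·(-2,-3)/13² = (-0.3432,-0.5148)
F = F_att + ΣF_rep = (14.6568,-5.5148)
p' = p + 1/20·F = (-11.2672,5.7243)

Fx=14.6568 Fy=-5.5148 x'=-11.2672 y'=5.7243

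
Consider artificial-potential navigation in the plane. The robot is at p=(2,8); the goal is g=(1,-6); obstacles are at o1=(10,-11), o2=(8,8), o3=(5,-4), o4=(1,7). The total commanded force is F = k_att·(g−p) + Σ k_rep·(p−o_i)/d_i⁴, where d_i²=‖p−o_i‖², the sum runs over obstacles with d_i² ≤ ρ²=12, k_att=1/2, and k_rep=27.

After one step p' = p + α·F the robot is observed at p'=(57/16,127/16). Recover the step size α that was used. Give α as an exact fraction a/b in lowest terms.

α = 1/4

F_att = 1/2·(g−p) = 1/2·(-1,-14) = (-0.5000,-7.0000)
o1: d²=425 > ρ²=12 → inactive
o2: d²=36 > ρ²=12 → inactive
o3: d²=153 > ρ²=12 → inactive
o4: d²=2 ≤ ρ²=12; F_rep = 27·(1,1)/2² = (6.7500,6.7500)
F = F_att + ΣF_rep = (6.2500,-0.2500)
Δp = p'−p = (1.5625,-0.0625); α = Δx/Fx = (25/16) / (25/4) = 1/4
check: Δy/Fy = (-1/16) / (-1/4) = 1/4 ✓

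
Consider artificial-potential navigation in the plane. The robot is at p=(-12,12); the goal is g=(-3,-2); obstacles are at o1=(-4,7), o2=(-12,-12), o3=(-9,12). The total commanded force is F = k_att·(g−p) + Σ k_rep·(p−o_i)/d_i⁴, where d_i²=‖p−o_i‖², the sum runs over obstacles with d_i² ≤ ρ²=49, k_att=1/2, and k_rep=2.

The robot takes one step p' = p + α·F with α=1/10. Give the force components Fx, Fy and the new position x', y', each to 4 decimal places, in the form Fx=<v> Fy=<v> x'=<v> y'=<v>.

Fx=4.4259 Fy=-7.0000 x'=-11.5574 y'=11.3000

F_att = 1/2·(g−p) = 1/2·(9,-14) = (4.5000,-7.0000)
o1: d²=89 > ρ²=49 → inactive
o2: d²=576 > ρ²=49 → inactive
o3: d²=9 ≤ ρ²=49; F_rep = 2·(-3,0)/9² = (-0.0741,0.0000)
F = F_att + ΣF_rep = (4.4259,-7.0000)
p' = p + 1/10·F = (-11.5574,11.3000)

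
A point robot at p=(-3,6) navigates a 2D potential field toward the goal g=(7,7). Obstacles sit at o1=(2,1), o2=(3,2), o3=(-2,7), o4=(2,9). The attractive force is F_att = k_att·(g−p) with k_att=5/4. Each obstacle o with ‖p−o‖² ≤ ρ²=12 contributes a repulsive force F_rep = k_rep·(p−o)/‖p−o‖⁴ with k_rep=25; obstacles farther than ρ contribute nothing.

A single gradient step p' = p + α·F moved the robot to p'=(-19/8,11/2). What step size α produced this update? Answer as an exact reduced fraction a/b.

F_att = 5/4·(g−p) = 5/4·(10,1) = (12.5000,1.2500)
o1: d²=50 > ρ²=12 → inactive
o2: d²=52 > ρ²=12 → inactive
o3: d²=2 ≤ ρ²=12; F_rep = 25·(-1,-1)/2² = (-6.2500,-6.2500)
o4: d²=34 > ρ²=12 → inactive
F = F_att + ΣF_rep = (6.2500,-5.0000)
Δp = p'−p = (0.6250,-0.5000); α = Δx/Fx = (5/8) / (25/4) = 1/10
check: Δy/Fy = (-1/2) / (-5) = 1/10 ✓

α = 1/10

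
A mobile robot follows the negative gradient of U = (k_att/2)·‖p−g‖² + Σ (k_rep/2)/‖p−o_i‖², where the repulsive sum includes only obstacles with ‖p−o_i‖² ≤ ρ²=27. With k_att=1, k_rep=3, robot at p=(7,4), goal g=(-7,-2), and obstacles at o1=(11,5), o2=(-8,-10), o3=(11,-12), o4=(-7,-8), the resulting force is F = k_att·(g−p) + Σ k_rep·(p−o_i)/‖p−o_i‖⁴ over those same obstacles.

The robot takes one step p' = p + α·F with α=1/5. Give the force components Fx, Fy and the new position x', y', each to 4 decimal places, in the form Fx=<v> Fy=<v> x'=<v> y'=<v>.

F_att = 1·(g−p) = 1·(-14,-6) = (-14.0000,-6.0000)
o1: d²=17 ≤ ρ²=27; F_rep = 3·(-4,-1)/17² = (-0.0415,-0.0104)
o2: d²=421 > ρ²=27 → inactive
o3: d²=272 > ρ²=27 → inactive
o4: d²=340 > ρ²=27 → inactive
F = F_att + ΣF_rep = (-14.0415,-6.0104)
p' = p + 1/5·F = (4.1917,2.7979)

Fx=-14.0415 Fy=-6.0104 x'=4.1917 y'=2.7979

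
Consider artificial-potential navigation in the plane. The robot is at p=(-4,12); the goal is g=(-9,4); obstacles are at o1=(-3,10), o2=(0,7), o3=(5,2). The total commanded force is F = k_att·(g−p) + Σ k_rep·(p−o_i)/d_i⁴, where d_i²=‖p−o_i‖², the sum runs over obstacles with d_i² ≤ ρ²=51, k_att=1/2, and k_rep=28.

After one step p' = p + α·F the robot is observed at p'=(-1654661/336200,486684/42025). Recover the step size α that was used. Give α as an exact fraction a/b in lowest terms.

F_att = 1/2·(g−p) = 1/2·(-5,-8) = (-2.5000,-4.0000)
o1: d²=5 ≤ ρ²=51; F_rep = 28·(-1,2)/5² = (-1.1200,2.2400)
o2: d²=41 ≤ ρ²=51; F_rep = 28·(-4,5)/41² = (-0.0666,0.0833)
o3: d²=181 > ρ²=51 → inactive
F = F_att + ΣF_rep = (-3.6866,-1.6767)
Δp = p'−p = (-0.9217,-0.4192); α = Δx/Fx = (-309861/336200) / (-309861/84050) = 1/4
check: Δy/Fy = (-17616/42025) / (-70464/42025) = 1/4 ✓

α = 1/4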